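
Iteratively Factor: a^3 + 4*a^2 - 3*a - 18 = (a + 3)*(a^2 + a - 6) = (a - 2)*(a + 3)*(a + 3)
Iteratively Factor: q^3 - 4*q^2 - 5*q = (q + 1)*(q^2 - 5*q) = (q - 5)*(q + 1)*(q)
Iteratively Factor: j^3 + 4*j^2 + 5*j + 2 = (j + 1)*(j^2 + 3*j + 2) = (j + 1)^2*(j + 2)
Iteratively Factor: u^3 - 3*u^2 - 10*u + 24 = (u + 3)*(u^2 - 6*u + 8) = (u - 4)*(u + 3)*(u - 2)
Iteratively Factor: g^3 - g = (g + 1)*(g^2 - g) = (g - 1)*(g + 1)*(g)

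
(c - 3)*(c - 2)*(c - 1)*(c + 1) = c^4 - 5*c^3 + 5*c^2 + 5*c - 6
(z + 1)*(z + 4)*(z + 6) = z^3 + 11*z^2 + 34*z + 24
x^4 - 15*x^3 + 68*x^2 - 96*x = x*(x - 8)*(x - 4)*(x - 3)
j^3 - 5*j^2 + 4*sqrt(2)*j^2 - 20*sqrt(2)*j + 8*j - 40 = (j - 5)*(j + 2*sqrt(2))^2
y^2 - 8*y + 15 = (y - 5)*(y - 3)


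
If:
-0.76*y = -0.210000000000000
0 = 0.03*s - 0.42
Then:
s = 14.00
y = 0.28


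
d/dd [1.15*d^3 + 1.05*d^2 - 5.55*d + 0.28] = 3.45*d^2 + 2.1*d - 5.55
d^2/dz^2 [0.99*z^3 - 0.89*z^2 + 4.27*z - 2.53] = 5.94*z - 1.78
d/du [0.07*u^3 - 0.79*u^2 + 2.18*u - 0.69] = 0.21*u^2 - 1.58*u + 2.18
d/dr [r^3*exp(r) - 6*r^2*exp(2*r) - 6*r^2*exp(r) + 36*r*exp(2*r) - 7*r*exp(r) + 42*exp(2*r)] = (r^3 - 12*r^2*exp(r) - 3*r^2 + 60*r*exp(r) - 19*r + 120*exp(r) - 7)*exp(r)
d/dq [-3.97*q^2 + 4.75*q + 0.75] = 4.75 - 7.94*q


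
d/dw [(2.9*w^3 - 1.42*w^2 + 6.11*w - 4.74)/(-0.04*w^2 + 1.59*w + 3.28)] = (-0.116*w^4 + 9.222*w^3 + 26.5226*w^2 - 9.6944*w + 27.5774)/(0.0016*w^4 - 0.1272*w^3 + 2.2657*w^2 + 10.4304*w + 10.7584)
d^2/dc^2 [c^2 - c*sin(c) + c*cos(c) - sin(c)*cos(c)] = -sqrt(2)*c*cos(c + pi/4) + 2*sin(2*c) - 2*sqrt(2)*sin(c + pi/4) + 2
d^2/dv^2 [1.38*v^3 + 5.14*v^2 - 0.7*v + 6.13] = 8.28*v + 10.28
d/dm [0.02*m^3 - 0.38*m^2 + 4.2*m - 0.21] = 0.06*m^2 - 0.76*m + 4.2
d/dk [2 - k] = -1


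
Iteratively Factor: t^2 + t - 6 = (t + 3)*(t - 2)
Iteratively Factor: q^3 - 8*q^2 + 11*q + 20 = (q - 4)*(q^2 - 4*q - 5) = (q - 4)*(q + 1)*(q - 5)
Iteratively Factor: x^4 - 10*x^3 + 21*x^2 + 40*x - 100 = (x - 5)*(x^3 - 5*x^2 - 4*x + 20) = (x - 5)*(x - 2)*(x^2 - 3*x - 10) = (x - 5)^2*(x - 2)*(x + 2)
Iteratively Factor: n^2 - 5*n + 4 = (n - 4)*(n - 1)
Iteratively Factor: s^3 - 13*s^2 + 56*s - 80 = (s - 4)*(s^2 - 9*s + 20) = (s - 4)^2*(s - 5)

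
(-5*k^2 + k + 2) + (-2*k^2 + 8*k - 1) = -7*k^2 + 9*k + 1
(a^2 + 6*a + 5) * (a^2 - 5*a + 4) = a^4 + a^3 - 21*a^2 - a + 20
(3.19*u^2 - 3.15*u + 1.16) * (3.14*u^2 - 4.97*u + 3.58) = 10.0166*u^4 - 25.7453*u^3 + 30.7181*u^2 - 17.0422*u + 4.1528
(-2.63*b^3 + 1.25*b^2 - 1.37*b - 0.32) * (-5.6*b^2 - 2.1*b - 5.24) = 14.728*b^5 - 1.477*b^4 + 18.8282*b^3 - 1.881*b^2 + 7.8508*b + 1.6768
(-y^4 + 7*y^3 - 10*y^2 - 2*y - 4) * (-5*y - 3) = 5*y^5 - 32*y^4 + 29*y^3 + 40*y^2 + 26*y + 12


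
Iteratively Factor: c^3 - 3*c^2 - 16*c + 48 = (c + 4)*(c^2 - 7*c + 12) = (c - 3)*(c + 4)*(c - 4)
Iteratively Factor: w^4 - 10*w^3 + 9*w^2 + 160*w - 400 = (w - 4)*(w^3 - 6*w^2 - 15*w + 100) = (w - 4)*(w + 4)*(w^2 - 10*w + 25) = (w - 5)*(w - 4)*(w + 4)*(w - 5)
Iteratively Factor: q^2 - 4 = (q - 2)*(q + 2)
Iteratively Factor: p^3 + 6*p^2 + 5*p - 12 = (p - 1)*(p^2 + 7*p + 12) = (p - 1)*(p + 4)*(p + 3)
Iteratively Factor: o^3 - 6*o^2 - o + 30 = (o - 3)*(o^2 - 3*o - 10) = (o - 5)*(o - 3)*(o + 2)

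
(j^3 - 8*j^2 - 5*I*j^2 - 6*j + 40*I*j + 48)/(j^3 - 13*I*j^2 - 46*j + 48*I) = (j - 8)/(j - 8*I)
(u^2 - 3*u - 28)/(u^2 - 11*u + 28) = (u + 4)/(u - 4)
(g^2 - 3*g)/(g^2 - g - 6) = g/(g + 2)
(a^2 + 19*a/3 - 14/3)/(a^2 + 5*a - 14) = (a - 2/3)/(a - 2)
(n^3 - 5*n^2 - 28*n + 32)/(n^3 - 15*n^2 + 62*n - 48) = (n + 4)/(n - 6)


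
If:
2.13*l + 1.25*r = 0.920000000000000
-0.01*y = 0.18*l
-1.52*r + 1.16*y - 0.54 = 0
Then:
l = -0.09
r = 0.89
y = 1.63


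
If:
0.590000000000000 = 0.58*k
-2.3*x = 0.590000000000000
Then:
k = 1.02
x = -0.26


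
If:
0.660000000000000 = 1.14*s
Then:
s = 0.58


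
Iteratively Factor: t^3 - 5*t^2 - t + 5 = (t - 5)*(t^2 - 1) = (t - 5)*(t + 1)*(t - 1)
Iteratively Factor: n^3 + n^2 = (n)*(n^2 + n) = n^2*(n + 1)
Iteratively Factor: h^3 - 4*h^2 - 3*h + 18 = (h + 2)*(h^2 - 6*h + 9) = (h - 3)*(h + 2)*(h - 3)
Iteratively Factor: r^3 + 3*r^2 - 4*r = (r)*(r^2 + 3*r - 4) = r*(r + 4)*(r - 1)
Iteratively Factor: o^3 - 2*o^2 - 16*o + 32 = (o + 4)*(o^2 - 6*o + 8) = (o - 4)*(o + 4)*(o - 2)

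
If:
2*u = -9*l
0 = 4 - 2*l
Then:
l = 2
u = -9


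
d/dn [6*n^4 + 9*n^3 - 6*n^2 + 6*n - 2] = 24*n^3 + 27*n^2 - 12*n + 6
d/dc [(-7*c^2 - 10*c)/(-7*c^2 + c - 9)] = (-77*c^2 + 126*c + 90)/(49*c^4 - 14*c^3 + 127*c^2 - 18*c + 81)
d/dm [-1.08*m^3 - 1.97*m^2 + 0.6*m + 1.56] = -3.24*m^2 - 3.94*m + 0.6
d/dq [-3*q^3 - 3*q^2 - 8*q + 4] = -9*q^2 - 6*q - 8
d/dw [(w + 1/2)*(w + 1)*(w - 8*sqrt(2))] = 3*w^2 - 16*sqrt(2)*w + 3*w - 12*sqrt(2) + 1/2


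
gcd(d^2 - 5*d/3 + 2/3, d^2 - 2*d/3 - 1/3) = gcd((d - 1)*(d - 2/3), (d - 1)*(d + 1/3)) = d - 1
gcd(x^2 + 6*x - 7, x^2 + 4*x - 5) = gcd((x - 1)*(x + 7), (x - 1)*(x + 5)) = x - 1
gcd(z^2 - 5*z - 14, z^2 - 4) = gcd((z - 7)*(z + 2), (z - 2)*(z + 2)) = z + 2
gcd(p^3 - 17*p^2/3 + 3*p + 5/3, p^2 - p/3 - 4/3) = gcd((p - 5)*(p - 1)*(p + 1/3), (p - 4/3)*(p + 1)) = 1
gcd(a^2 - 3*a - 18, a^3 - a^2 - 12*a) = a + 3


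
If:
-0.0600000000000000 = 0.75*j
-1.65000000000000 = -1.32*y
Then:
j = -0.08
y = 1.25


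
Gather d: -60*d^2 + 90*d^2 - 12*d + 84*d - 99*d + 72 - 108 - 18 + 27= 30*d^2 - 27*d - 27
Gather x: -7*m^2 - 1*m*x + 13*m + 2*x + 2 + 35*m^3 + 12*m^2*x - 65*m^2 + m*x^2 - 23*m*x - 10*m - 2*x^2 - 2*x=35*m^3 - 72*m^2 + 3*m + x^2*(m - 2) + x*(12*m^2 - 24*m) + 2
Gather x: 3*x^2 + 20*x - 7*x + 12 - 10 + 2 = 3*x^2 + 13*x + 4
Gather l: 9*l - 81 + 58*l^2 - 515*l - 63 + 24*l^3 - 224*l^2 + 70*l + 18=24*l^3 - 166*l^2 - 436*l - 126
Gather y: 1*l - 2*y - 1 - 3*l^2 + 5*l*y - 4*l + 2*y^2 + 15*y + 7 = -3*l^2 - 3*l + 2*y^2 + y*(5*l + 13) + 6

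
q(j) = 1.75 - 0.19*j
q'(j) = -0.190000000000000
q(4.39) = 0.92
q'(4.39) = -0.19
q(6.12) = 0.59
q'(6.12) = -0.19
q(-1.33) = 2.00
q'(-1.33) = -0.19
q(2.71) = 1.24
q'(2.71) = -0.19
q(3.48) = 1.09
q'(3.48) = -0.19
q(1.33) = 1.50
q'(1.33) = -0.19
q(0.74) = 1.61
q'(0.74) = -0.19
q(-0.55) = 1.85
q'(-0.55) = -0.19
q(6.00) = 0.61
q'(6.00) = -0.19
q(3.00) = 1.18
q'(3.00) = -0.19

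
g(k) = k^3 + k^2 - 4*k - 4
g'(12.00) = 452.00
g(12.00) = 1820.00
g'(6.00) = 116.00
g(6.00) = 224.00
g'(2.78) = 24.75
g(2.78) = 14.09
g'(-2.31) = 7.39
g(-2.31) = -1.75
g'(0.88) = 0.08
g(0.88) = -6.06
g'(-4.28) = 42.40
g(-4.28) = -46.96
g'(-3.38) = 23.51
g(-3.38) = -17.67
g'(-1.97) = 3.70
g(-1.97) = 0.12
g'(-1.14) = -2.38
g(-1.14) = 0.38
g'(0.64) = -1.49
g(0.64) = -5.89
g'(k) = 3*k^2 + 2*k - 4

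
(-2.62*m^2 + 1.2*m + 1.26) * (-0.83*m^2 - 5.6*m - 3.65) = 2.1746*m^4 + 13.676*m^3 + 1.7972*m^2 - 11.436*m - 4.599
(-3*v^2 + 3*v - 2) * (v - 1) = -3*v^3 + 6*v^2 - 5*v + 2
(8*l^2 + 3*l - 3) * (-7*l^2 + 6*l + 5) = -56*l^4 + 27*l^3 + 79*l^2 - 3*l - 15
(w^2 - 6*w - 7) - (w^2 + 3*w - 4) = -9*w - 3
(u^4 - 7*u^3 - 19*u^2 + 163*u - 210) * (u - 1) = u^5 - 8*u^4 - 12*u^3 + 182*u^2 - 373*u + 210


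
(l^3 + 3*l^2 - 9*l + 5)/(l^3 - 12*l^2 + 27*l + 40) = (l^3 + 3*l^2 - 9*l + 5)/(l^3 - 12*l^2 + 27*l + 40)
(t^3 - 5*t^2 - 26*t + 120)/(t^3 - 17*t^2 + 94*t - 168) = (t + 5)/(t - 7)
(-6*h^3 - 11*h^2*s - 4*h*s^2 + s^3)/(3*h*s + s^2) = (-6*h^3 - 11*h^2*s - 4*h*s^2 + s^3)/(s*(3*h + s))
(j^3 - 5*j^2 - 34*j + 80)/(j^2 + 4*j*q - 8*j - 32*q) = (j^2 + 3*j - 10)/(j + 4*q)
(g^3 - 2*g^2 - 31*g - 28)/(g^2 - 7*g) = g + 5 + 4/g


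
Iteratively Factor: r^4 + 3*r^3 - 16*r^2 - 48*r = (r + 4)*(r^3 - r^2 - 12*r) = (r + 3)*(r + 4)*(r^2 - 4*r) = (r - 4)*(r + 3)*(r + 4)*(r)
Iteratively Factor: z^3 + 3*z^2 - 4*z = (z)*(z^2 + 3*z - 4) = z*(z - 1)*(z + 4)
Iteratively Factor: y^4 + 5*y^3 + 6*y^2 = (y)*(y^3 + 5*y^2 + 6*y) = y*(y + 2)*(y^2 + 3*y) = y^2*(y + 2)*(y + 3)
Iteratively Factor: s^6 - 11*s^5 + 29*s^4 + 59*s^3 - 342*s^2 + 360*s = (s - 4)*(s^5 - 7*s^4 + s^3 + 63*s^2 - 90*s) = (s - 4)*(s - 2)*(s^4 - 5*s^3 - 9*s^2 + 45*s) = (s - 5)*(s - 4)*(s - 2)*(s^3 - 9*s) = (s - 5)*(s - 4)*(s - 2)*(s + 3)*(s^2 - 3*s) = s*(s - 5)*(s - 4)*(s - 2)*(s + 3)*(s - 3)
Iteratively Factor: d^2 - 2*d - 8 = (d - 4)*(d + 2)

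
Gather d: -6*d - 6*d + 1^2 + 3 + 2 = 6 - 12*d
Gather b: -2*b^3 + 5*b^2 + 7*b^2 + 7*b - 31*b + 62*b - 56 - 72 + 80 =-2*b^3 + 12*b^2 + 38*b - 48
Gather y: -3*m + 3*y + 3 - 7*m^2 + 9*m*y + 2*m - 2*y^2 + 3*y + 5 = -7*m^2 - m - 2*y^2 + y*(9*m + 6) + 8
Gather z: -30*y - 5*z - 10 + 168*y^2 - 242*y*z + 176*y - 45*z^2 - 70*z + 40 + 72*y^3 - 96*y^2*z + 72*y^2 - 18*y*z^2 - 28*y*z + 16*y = 72*y^3 + 240*y^2 + 162*y + z^2*(-18*y - 45) + z*(-96*y^2 - 270*y - 75) + 30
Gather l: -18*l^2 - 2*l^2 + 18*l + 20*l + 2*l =-20*l^2 + 40*l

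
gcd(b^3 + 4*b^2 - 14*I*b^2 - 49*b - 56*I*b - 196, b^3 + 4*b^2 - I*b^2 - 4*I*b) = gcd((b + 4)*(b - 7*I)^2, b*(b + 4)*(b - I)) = b + 4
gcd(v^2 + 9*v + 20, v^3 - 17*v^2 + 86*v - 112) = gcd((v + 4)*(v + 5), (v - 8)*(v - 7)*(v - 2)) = 1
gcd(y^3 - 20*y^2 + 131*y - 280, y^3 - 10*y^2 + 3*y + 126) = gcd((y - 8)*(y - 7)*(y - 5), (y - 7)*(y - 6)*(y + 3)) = y - 7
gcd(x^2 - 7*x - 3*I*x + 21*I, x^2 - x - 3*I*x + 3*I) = x - 3*I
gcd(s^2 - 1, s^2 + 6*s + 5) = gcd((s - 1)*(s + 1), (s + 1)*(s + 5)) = s + 1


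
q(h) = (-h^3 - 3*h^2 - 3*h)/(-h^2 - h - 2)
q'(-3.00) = 0.80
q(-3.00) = -1.12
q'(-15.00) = 1.00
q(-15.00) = -12.95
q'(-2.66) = 0.70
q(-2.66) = -0.87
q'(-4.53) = 0.96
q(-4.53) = -2.50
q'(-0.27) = 0.97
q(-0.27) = -0.34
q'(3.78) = 1.12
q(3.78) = 5.39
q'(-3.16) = 0.83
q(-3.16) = -1.26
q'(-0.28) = 0.95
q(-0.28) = -0.35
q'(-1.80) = 0.23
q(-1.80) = -0.44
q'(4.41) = 1.08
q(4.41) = 6.08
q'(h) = (2*h + 1)*(-h^3 - 3*h^2 - 3*h)/(-h^2 - h - 2)^2 + (-3*h^2 - 6*h - 3)/(-h^2 - h - 2) = (h^4 + 2*h^3 + 6*h^2 + 12*h + 6)/(h^4 + 2*h^3 + 5*h^2 + 4*h + 4)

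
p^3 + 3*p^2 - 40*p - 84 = (p - 6)*(p + 2)*(p + 7)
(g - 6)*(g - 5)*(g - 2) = g^3 - 13*g^2 + 52*g - 60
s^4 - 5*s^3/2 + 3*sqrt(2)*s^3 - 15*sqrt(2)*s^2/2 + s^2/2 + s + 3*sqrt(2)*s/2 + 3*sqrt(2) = (s - 2)*(s - 1)*(s + 1/2)*(s + 3*sqrt(2))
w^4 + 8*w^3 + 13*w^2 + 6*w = w*(w + 1)^2*(w + 6)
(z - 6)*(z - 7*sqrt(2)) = z^2 - 7*sqrt(2)*z - 6*z + 42*sqrt(2)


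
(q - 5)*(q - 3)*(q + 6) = q^3 - 2*q^2 - 33*q + 90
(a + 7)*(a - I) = a^2 + 7*a - I*a - 7*I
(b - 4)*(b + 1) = b^2 - 3*b - 4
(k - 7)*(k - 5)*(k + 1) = k^3 - 11*k^2 + 23*k + 35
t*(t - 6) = t^2 - 6*t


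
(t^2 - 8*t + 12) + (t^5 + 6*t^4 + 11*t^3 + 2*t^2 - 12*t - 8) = t^5 + 6*t^4 + 11*t^3 + 3*t^2 - 20*t + 4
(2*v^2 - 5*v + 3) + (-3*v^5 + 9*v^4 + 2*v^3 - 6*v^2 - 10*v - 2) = -3*v^5 + 9*v^4 + 2*v^3 - 4*v^2 - 15*v + 1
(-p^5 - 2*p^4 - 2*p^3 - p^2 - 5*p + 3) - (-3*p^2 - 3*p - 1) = -p^5 - 2*p^4 - 2*p^3 + 2*p^2 - 2*p + 4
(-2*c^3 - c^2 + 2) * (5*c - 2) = -10*c^4 - c^3 + 2*c^2 + 10*c - 4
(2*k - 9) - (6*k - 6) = -4*k - 3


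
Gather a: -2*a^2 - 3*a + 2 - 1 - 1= -2*a^2 - 3*a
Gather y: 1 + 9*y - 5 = 9*y - 4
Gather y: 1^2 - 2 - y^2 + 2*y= -y^2 + 2*y - 1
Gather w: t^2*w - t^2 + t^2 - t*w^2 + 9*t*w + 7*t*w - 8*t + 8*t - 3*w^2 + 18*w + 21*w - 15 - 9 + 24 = w^2*(-t - 3) + w*(t^2 + 16*t + 39)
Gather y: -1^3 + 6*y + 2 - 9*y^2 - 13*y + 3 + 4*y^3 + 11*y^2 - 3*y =4*y^3 + 2*y^2 - 10*y + 4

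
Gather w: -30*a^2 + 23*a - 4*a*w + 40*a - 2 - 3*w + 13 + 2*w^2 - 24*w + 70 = -30*a^2 + 63*a + 2*w^2 + w*(-4*a - 27) + 81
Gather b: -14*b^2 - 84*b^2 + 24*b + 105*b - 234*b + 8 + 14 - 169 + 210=-98*b^2 - 105*b + 63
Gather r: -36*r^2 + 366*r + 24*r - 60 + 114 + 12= -36*r^2 + 390*r + 66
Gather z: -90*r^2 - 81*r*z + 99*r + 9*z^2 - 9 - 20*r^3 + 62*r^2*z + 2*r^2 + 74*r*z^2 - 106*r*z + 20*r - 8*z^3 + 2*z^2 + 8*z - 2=-20*r^3 - 88*r^2 + 119*r - 8*z^3 + z^2*(74*r + 11) + z*(62*r^2 - 187*r + 8) - 11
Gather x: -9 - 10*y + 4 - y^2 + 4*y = -y^2 - 6*y - 5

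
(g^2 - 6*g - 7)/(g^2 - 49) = (g + 1)/(g + 7)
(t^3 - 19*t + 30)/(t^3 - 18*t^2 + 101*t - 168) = (t^2 + 3*t - 10)/(t^2 - 15*t + 56)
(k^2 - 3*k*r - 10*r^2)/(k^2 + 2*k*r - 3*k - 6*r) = (k - 5*r)/(k - 3)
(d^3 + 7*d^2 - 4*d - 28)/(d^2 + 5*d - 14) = d + 2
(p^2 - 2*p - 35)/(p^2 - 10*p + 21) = (p + 5)/(p - 3)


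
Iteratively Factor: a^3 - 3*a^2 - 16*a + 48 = (a - 3)*(a^2 - 16) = (a - 3)*(a + 4)*(a - 4)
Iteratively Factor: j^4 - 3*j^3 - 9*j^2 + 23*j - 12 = (j - 4)*(j^3 + j^2 - 5*j + 3) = (j - 4)*(j - 1)*(j^2 + 2*j - 3) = (j - 4)*(j - 1)^2*(j + 3)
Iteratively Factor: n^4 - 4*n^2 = (n)*(n^3 - 4*n) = n^2*(n^2 - 4) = n^2*(n + 2)*(n - 2)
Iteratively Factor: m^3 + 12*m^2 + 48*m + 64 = (m + 4)*(m^2 + 8*m + 16) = (m + 4)^2*(m + 4)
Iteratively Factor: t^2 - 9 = (t + 3)*(t - 3)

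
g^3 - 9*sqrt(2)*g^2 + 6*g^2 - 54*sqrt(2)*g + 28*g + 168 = (g + 6)*(g - 7*sqrt(2))*(g - 2*sqrt(2))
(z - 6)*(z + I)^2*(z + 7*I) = z^4 - 6*z^3 + 9*I*z^3 - 15*z^2 - 54*I*z^2 + 90*z - 7*I*z + 42*I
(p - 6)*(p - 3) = p^2 - 9*p + 18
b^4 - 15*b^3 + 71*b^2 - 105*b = b*(b - 7)*(b - 5)*(b - 3)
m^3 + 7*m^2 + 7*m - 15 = (m - 1)*(m + 3)*(m + 5)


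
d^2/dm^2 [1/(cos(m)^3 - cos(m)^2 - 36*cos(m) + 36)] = ((-141*cos(m) - 8*cos(2*m) + 9*cos(3*m))*(cos(m)^3 - cos(m)^2 - 36*cos(m) + 36)/4 + 2*(-3*cos(m)^2 + 2*cos(m) + 36)^2*sin(m)^2)/(cos(m)^3 - cos(m)^2 - 36*cos(m) + 36)^3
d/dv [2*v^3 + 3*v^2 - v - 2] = 6*v^2 + 6*v - 1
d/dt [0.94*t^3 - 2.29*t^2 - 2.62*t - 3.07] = 2.82*t^2 - 4.58*t - 2.62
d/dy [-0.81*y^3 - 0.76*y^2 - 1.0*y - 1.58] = -2.43*y^2 - 1.52*y - 1.0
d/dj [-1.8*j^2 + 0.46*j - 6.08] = 0.46 - 3.6*j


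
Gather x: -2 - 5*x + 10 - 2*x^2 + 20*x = -2*x^2 + 15*x + 8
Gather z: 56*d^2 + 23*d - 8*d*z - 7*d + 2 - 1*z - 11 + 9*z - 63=56*d^2 + 16*d + z*(8 - 8*d) - 72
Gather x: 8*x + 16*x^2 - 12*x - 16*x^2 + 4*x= 0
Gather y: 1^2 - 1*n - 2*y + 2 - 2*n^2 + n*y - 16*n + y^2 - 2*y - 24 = -2*n^2 - 17*n + y^2 + y*(n - 4) - 21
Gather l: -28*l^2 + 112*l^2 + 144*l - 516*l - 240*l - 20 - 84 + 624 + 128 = 84*l^2 - 612*l + 648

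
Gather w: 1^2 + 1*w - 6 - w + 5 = 0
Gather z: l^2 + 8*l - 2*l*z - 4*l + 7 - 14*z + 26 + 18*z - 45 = l^2 + 4*l + z*(4 - 2*l) - 12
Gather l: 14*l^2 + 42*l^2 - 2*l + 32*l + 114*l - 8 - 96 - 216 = 56*l^2 + 144*l - 320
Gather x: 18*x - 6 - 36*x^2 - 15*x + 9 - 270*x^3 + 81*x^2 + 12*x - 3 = -270*x^3 + 45*x^2 + 15*x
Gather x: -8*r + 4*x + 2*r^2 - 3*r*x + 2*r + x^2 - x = 2*r^2 - 6*r + x^2 + x*(3 - 3*r)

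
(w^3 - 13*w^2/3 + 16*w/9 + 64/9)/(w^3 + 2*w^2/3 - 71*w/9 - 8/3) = (3*w^2 - 5*w - 8)/(3*w^2 + 10*w + 3)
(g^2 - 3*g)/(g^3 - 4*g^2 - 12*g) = (3 - g)/(-g^2 + 4*g + 12)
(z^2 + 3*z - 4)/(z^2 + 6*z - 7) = (z + 4)/(z + 7)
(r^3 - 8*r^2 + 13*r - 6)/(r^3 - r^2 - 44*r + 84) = (r^2 - 2*r + 1)/(r^2 + 5*r - 14)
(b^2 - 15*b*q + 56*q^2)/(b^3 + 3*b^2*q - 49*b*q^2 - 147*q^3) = (b - 8*q)/(b^2 + 10*b*q + 21*q^2)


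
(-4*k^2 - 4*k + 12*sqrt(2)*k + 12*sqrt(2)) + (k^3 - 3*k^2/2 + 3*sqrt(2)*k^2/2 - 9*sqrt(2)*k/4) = k^3 - 11*k^2/2 + 3*sqrt(2)*k^2/2 - 4*k + 39*sqrt(2)*k/4 + 12*sqrt(2)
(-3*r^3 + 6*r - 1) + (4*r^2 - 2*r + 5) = -3*r^3 + 4*r^2 + 4*r + 4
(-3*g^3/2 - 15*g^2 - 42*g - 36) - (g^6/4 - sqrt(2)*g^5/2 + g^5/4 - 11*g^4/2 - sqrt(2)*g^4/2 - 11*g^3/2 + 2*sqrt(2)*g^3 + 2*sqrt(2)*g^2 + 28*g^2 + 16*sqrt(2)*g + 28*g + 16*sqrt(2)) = -g^6/4 - g^5/4 + sqrt(2)*g^5/2 + sqrt(2)*g^4/2 + 11*g^4/2 - 2*sqrt(2)*g^3 + 4*g^3 - 43*g^2 - 2*sqrt(2)*g^2 - 70*g - 16*sqrt(2)*g - 36 - 16*sqrt(2)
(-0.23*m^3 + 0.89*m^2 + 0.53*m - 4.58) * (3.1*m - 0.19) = -0.713*m^4 + 2.8027*m^3 + 1.4739*m^2 - 14.2987*m + 0.8702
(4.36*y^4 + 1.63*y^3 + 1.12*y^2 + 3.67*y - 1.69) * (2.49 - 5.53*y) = -24.1108*y^5 + 1.8425*y^4 - 2.1349*y^3 - 17.5063*y^2 + 18.484*y - 4.2081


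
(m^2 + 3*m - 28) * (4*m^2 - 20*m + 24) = 4*m^4 - 8*m^3 - 148*m^2 + 632*m - 672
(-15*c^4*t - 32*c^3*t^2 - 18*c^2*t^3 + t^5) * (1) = -15*c^4*t - 32*c^3*t^2 - 18*c^2*t^3 + t^5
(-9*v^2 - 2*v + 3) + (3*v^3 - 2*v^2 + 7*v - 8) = 3*v^3 - 11*v^2 + 5*v - 5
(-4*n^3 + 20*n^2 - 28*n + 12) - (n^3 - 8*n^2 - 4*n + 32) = -5*n^3 + 28*n^2 - 24*n - 20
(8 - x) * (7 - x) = x^2 - 15*x + 56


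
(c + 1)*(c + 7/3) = c^2 + 10*c/3 + 7/3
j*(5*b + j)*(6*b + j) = 30*b^2*j + 11*b*j^2 + j^3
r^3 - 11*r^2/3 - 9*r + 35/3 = (r - 5)*(r - 1)*(r + 7/3)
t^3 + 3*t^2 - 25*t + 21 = (t - 3)*(t - 1)*(t + 7)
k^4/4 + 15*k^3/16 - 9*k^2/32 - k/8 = k*(k/4 + 1)*(k - 1/2)*(k + 1/4)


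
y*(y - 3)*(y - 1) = y^3 - 4*y^2 + 3*y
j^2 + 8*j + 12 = (j + 2)*(j + 6)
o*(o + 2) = o^2 + 2*o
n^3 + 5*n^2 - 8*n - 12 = (n - 2)*(n + 1)*(n + 6)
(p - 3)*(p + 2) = p^2 - p - 6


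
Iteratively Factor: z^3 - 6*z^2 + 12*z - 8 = (z - 2)*(z^2 - 4*z + 4) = (z - 2)^2*(z - 2)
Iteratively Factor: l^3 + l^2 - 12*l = (l)*(l^2 + l - 12) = l*(l - 3)*(l + 4)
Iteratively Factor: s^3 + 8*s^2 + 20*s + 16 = (s + 4)*(s^2 + 4*s + 4) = (s + 2)*(s + 4)*(s + 2)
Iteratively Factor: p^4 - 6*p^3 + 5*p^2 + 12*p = (p)*(p^3 - 6*p^2 + 5*p + 12) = p*(p - 4)*(p^2 - 2*p - 3) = p*(p - 4)*(p + 1)*(p - 3)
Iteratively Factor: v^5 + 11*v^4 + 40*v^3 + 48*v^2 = (v)*(v^4 + 11*v^3 + 40*v^2 + 48*v) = v*(v + 3)*(v^3 + 8*v^2 + 16*v) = v*(v + 3)*(v + 4)*(v^2 + 4*v) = v^2*(v + 3)*(v + 4)*(v + 4)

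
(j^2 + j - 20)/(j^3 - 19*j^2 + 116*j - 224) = (j + 5)/(j^2 - 15*j + 56)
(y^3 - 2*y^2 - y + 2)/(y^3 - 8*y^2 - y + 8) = (y - 2)/(y - 8)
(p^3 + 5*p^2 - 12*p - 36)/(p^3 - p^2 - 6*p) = (p + 6)/p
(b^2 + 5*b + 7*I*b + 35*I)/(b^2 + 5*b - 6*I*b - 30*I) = (b + 7*I)/(b - 6*I)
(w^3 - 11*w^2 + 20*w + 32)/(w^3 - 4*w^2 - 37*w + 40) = (w^2 - 3*w - 4)/(w^2 + 4*w - 5)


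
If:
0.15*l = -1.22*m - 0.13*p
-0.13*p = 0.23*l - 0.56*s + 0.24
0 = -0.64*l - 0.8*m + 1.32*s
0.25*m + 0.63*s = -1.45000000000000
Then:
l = -6.79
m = 0.99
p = -1.44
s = -2.69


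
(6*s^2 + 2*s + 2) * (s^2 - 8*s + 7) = 6*s^4 - 46*s^3 + 28*s^2 - 2*s + 14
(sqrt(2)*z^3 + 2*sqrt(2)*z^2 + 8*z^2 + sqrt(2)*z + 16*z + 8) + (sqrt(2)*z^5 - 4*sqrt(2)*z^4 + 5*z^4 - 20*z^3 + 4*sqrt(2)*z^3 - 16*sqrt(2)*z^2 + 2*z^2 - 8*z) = sqrt(2)*z^5 - 4*sqrt(2)*z^4 + 5*z^4 - 20*z^3 + 5*sqrt(2)*z^3 - 14*sqrt(2)*z^2 + 10*z^2 + sqrt(2)*z + 8*z + 8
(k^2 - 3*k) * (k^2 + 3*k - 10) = k^4 - 19*k^2 + 30*k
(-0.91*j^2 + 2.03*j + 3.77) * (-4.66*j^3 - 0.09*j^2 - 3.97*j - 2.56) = 4.2406*j^5 - 9.3779*j^4 - 14.1382*j^3 - 6.0688*j^2 - 20.1637*j - 9.6512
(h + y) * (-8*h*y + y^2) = -8*h^2*y - 7*h*y^2 + y^3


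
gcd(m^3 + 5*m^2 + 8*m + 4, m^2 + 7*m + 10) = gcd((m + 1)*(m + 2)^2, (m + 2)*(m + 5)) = m + 2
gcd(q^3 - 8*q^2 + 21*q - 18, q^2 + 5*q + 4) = 1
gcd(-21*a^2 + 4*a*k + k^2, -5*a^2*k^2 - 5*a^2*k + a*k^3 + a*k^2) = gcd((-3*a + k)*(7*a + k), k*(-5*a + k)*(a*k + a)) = 1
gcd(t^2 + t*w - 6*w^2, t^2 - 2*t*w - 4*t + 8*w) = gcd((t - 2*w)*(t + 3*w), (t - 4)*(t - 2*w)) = t - 2*w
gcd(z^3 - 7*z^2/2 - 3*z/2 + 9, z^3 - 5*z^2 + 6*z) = z^2 - 5*z + 6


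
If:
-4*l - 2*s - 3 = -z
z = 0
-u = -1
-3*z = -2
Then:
No Solution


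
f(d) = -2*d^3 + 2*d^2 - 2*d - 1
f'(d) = -6*d^2 + 4*d - 2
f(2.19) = -16.79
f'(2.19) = -22.02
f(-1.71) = 18.27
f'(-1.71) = -26.38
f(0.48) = -1.72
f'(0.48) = -1.46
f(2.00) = -13.00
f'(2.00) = -18.00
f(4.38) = -139.45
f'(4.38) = -99.59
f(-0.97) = 4.65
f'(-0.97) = -11.53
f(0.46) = -1.69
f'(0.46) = -1.43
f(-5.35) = 373.21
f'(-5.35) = -195.14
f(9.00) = -1315.00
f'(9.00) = -452.00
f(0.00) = -1.00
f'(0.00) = -2.00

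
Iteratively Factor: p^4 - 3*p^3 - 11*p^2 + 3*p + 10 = (p + 2)*(p^3 - 5*p^2 - p + 5) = (p - 1)*(p + 2)*(p^2 - 4*p - 5) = (p - 5)*(p - 1)*(p + 2)*(p + 1)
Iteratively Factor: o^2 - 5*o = (o)*(o - 5)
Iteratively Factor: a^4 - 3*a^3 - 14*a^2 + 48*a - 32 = (a - 1)*(a^3 - 2*a^2 - 16*a + 32) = (a - 1)*(a + 4)*(a^2 - 6*a + 8) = (a - 4)*(a - 1)*(a + 4)*(a - 2)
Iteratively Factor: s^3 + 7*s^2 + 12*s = (s)*(s^2 + 7*s + 12) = s*(s + 4)*(s + 3)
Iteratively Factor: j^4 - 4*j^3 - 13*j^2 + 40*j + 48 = (j - 4)*(j^3 - 13*j - 12) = (j - 4)*(j + 3)*(j^2 - 3*j - 4) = (j - 4)^2*(j + 3)*(j + 1)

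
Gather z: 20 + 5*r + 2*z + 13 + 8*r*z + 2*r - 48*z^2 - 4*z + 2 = 7*r - 48*z^2 + z*(8*r - 2) + 35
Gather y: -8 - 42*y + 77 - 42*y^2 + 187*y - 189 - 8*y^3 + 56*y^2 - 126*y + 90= -8*y^3 + 14*y^2 + 19*y - 30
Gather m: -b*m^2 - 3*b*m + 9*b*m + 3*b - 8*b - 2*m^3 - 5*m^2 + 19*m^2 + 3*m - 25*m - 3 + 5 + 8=-5*b - 2*m^3 + m^2*(14 - b) + m*(6*b - 22) + 10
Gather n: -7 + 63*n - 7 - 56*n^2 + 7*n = -56*n^2 + 70*n - 14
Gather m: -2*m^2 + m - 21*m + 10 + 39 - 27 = -2*m^2 - 20*m + 22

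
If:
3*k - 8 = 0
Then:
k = 8/3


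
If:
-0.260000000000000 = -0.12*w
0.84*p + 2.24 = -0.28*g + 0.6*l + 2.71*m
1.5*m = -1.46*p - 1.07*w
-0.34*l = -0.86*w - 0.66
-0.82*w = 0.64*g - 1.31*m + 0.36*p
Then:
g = -5.65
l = 7.42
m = -1.44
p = -0.11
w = 2.17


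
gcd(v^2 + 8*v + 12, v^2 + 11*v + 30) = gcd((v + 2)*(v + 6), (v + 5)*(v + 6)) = v + 6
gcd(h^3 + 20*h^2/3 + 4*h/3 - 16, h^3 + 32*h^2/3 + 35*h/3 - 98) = h + 6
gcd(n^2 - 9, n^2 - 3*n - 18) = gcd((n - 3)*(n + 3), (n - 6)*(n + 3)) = n + 3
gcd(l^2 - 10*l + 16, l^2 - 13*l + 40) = l - 8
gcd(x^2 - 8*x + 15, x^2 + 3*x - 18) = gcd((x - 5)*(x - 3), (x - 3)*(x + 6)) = x - 3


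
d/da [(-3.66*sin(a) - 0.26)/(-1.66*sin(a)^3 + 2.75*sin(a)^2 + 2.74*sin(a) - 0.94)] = (-12.1512*sin(a)^3 + 8.7702*sin(a)^2 + 1.43*sin(a) + 4.1528)*cos(a)/(2.7556*sin(a)^6 - 9.13*sin(a)^5 - 1.5343*sin(a)^4 + 18.1908*sin(a)^3 + 2.3376*sin(a)^2 - 5.1512*sin(a) + 0.8836)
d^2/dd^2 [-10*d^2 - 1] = -20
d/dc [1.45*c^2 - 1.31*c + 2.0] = 2.9*c - 1.31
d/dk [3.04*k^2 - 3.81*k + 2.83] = 6.08*k - 3.81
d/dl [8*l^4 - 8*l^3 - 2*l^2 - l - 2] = 32*l^3 - 24*l^2 - 4*l - 1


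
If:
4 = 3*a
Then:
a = 4/3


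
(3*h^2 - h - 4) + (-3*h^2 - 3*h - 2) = -4*h - 6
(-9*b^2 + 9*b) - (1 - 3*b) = -9*b^2 + 12*b - 1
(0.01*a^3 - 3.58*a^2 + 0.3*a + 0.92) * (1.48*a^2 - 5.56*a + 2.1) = 0.0148*a^5 - 5.354*a^4 + 20.3698*a^3 - 7.8244*a^2 - 4.4852*a + 1.932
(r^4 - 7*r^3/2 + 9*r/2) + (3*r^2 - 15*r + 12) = r^4 - 7*r^3/2 + 3*r^2 - 21*r/2 + 12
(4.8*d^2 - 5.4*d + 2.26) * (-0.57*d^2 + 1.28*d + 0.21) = -2.736*d^4 + 9.222*d^3 - 7.1922*d^2 + 1.7588*d + 0.4746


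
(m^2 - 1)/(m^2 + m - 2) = (m + 1)/(m + 2)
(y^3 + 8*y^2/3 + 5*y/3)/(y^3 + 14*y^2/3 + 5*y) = (y + 1)/(y + 3)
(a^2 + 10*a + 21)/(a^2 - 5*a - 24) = (a + 7)/(a - 8)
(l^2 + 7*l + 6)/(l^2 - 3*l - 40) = (l^2 + 7*l + 6)/(l^2 - 3*l - 40)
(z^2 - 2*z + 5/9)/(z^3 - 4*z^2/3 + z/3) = (z - 5/3)/(z*(z - 1))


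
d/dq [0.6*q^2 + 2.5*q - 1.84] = 1.2*q + 2.5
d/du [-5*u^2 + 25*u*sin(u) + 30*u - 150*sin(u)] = 25*u*cos(u) - 10*u + 25*sin(u) - 150*cos(u) + 30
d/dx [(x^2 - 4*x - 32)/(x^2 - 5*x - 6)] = (-x^2 + 52*x - 136)/(x^4 - 10*x^3 + 13*x^2 + 60*x + 36)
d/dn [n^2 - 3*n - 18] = 2*n - 3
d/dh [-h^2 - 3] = -2*h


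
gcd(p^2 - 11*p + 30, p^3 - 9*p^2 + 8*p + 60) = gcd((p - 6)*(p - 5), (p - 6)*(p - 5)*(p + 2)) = p^2 - 11*p + 30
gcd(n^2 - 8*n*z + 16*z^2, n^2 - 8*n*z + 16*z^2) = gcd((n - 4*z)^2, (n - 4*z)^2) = n^2 - 8*n*z + 16*z^2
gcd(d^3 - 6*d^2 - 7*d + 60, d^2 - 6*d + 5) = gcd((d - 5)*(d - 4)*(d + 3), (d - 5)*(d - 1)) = d - 5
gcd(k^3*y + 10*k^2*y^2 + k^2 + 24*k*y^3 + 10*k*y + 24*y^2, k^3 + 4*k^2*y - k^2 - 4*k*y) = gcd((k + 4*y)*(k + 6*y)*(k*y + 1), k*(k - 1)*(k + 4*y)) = k + 4*y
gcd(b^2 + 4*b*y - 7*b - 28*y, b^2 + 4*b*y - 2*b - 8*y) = b + 4*y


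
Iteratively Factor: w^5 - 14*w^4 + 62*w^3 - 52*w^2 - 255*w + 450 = (w - 3)*(w^4 - 11*w^3 + 29*w^2 + 35*w - 150) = (w - 5)*(w - 3)*(w^3 - 6*w^2 - w + 30) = (w - 5)^2*(w - 3)*(w^2 - w - 6) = (w - 5)^2*(w - 3)*(w + 2)*(w - 3)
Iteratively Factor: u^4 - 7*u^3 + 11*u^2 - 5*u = (u - 1)*(u^3 - 6*u^2 + 5*u) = u*(u - 1)*(u^2 - 6*u + 5) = u*(u - 5)*(u - 1)*(u - 1)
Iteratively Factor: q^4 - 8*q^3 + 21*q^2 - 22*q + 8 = (q - 4)*(q^3 - 4*q^2 + 5*q - 2) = (q - 4)*(q - 1)*(q^2 - 3*q + 2) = (q - 4)*(q - 1)^2*(q - 2)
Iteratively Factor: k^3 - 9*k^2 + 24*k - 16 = (k - 1)*(k^2 - 8*k + 16) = (k - 4)*(k - 1)*(k - 4)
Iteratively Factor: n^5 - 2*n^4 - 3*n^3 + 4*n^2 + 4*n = (n + 1)*(n^4 - 3*n^3 + 4*n) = (n - 2)*(n + 1)*(n^3 - n^2 - 2*n) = (n - 2)^2*(n + 1)*(n^2 + n) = (n - 2)^2*(n + 1)^2*(n)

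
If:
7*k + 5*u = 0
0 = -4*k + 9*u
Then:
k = 0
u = 0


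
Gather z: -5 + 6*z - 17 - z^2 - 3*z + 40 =-z^2 + 3*z + 18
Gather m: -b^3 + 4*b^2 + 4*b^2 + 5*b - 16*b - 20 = -b^3 + 8*b^2 - 11*b - 20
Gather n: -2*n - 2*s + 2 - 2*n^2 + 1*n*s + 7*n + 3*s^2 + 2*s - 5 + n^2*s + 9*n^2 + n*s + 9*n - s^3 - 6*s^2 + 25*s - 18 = n^2*(s + 7) + n*(2*s + 14) - s^3 - 3*s^2 + 25*s - 21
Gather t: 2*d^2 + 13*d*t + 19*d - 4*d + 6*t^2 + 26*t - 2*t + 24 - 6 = 2*d^2 + 15*d + 6*t^2 + t*(13*d + 24) + 18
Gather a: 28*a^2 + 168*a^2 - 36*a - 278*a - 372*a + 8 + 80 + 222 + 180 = 196*a^2 - 686*a + 490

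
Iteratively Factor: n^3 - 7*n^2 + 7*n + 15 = (n - 5)*(n^2 - 2*n - 3) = (n - 5)*(n - 3)*(n + 1)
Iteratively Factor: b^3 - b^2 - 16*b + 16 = (b - 4)*(b^2 + 3*b - 4) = (b - 4)*(b + 4)*(b - 1)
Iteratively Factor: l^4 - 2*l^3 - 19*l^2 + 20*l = (l - 5)*(l^3 + 3*l^2 - 4*l) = l*(l - 5)*(l^2 + 3*l - 4) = l*(l - 5)*(l + 4)*(l - 1)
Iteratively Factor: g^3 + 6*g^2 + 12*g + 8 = (g + 2)*(g^2 + 4*g + 4) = (g + 2)^2*(g + 2)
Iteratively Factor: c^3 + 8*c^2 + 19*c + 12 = (c + 1)*(c^2 + 7*c + 12) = (c + 1)*(c + 3)*(c + 4)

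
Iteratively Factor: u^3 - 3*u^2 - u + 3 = (u + 1)*(u^2 - 4*u + 3) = (u - 1)*(u + 1)*(u - 3)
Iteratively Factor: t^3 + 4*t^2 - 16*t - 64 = (t + 4)*(t^2 - 16) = (t + 4)^2*(t - 4)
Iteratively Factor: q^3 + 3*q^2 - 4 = (q + 2)*(q^2 + q - 2) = (q + 2)^2*(q - 1)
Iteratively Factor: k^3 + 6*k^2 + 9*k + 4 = (k + 1)*(k^2 + 5*k + 4) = (k + 1)*(k + 4)*(k + 1)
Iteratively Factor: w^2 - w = (w - 1)*(w)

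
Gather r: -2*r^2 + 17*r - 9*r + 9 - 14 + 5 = -2*r^2 + 8*r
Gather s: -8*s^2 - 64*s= -8*s^2 - 64*s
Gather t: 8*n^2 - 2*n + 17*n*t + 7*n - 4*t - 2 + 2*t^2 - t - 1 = 8*n^2 + 5*n + 2*t^2 + t*(17*n - 5) - 3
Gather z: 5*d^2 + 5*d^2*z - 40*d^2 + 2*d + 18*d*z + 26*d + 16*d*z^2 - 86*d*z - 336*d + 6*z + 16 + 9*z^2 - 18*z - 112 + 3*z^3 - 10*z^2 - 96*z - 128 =-35*d^2 - 308*d + 3*z^3 + z^2*(16*d - 1) + z*(5*d^2 - 68*d - 108) - 224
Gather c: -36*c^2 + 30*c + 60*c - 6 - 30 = -36*c^2 + 90*c - 36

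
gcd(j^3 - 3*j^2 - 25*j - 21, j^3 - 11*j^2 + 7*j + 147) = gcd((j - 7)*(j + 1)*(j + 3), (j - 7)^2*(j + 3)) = j^2 - 4*j - 21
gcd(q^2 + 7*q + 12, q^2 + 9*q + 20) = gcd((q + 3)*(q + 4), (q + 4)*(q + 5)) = q + 4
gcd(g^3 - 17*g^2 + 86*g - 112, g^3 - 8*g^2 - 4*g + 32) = g^2 - 10*g + 16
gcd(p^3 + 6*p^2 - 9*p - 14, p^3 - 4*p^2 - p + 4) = p + 1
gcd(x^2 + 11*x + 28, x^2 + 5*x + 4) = x + 4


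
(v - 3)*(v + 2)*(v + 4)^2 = v^4 + 7*v^3 + 2*v^2 - 64*v - 96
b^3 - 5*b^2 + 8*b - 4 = (b - 2)^2*(b - 1)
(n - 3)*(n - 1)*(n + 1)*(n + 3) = n^4 - 10*n^2 + 9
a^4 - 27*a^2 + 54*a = a*(a - 3)^2*(a + 6)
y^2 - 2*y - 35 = (y - 7)*(y + 5)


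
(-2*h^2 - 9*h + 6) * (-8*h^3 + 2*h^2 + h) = 16*h^5 + 68*h^4 - 68*h^3 + 3*h^2 + 6*h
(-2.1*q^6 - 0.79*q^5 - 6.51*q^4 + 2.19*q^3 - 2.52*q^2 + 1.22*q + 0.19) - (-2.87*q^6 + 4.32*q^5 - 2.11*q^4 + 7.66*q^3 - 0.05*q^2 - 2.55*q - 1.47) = 0.77*q^6 - 5.11*q^5 - 4.4*q^4 - 5.47*q^3 - 2.47*q^2 + 3.77*q + 1.66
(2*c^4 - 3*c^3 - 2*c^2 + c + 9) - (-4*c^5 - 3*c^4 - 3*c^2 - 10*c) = 4*c^5 + 5*c^4 - 3*c^3 + c^2 + 11*c + 9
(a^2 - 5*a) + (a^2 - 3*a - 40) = 2*a^2 - 8*a - 40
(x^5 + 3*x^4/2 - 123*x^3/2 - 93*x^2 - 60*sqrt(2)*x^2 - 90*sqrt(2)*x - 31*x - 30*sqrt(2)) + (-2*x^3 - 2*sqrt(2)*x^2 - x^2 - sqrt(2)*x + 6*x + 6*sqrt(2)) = x^5 + 3*x^4/2 - 127*x^3/2 - 94*x^2 - 62*sqrt(2)*x^2 - 91*sqrt(2)*x - 25*x - 24*sqrt(2)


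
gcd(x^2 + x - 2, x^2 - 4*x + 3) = x - 1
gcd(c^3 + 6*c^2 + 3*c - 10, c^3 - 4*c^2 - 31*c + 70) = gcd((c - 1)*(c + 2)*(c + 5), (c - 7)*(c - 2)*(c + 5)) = c + 5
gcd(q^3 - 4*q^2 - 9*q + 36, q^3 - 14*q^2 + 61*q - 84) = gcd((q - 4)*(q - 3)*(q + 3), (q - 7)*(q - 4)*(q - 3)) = q^2 - 7*q + 12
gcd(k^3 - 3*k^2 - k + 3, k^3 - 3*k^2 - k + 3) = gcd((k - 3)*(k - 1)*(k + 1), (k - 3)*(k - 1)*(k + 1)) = k^3 - 3*k^2 - k + 3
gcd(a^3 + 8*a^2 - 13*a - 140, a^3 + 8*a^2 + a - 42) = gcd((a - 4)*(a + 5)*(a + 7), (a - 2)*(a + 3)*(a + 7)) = a + 7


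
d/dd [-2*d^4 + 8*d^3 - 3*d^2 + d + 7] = -8*d^3 + 24*d^2 - 6*d + 1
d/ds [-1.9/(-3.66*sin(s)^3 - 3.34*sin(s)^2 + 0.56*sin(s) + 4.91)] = (-20.862*sin(s)^2 - 12.692*sin(s) + 1.064)*cos(s)/(3.66*sin(s)^3 + 3.34*sin(s)^2 - 0.56*sin(s) - 4.91)^2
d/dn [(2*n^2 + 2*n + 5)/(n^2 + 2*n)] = 2*(n^2 - 5*n - 5)/(n^2*(n^2 + 4*n + 4))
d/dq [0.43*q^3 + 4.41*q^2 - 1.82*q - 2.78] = 1.29*q^2 + 8.82*q - 1.82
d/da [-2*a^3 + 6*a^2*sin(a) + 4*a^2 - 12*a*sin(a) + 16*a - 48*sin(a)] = 6*a^2*cos(a) - 6*a^2 - 12*sqrt(2)*a*cos(a + pi/4) + 8*a - 12*sin(a) - 48*cos(a) + 16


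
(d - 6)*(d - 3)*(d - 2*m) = d^3 - 2*d^2*m - 9*d^2 + 18*d*m + 18*d - 36*m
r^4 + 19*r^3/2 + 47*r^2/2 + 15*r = r*(r + 1)*(r + 5/2)*(r + 6)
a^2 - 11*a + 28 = (a - 7)*(a - 4)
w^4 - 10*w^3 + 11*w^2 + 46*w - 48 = (w - 8)*(w - 3)*(w - 1)*(w + 2)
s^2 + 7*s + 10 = (s + 2)*(s + 5)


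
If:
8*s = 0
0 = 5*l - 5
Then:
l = 1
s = 0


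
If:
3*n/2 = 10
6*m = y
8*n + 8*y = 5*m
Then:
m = -160/129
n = 20/3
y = -320/43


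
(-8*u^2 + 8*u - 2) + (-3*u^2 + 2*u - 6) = -11*u^2 + 10*u - 8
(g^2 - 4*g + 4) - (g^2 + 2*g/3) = 4 - 14*g/3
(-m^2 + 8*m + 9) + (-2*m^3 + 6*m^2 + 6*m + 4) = -2*m^3 + 5*m^2 + 14*m + 13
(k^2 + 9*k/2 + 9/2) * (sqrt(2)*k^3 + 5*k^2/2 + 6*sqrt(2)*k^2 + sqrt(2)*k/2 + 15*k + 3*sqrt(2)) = sqrt(2)*k^5 + 5*k^4/2 + 21*sqrt(2)*k^4/2 + 105*k^3/4 + 32*sqrt(2)*k^3 + 129*sqrt(2)*k^2/4 + 315*k^2/4 + 63*sqrt(2)*k/4 + 135*k/2 + 27*sqrt(2)/2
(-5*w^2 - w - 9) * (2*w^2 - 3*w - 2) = -10*w^4 + 13*w^3 - 5*w^2 + 29*w + 18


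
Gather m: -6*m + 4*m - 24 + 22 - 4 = -2*m - 6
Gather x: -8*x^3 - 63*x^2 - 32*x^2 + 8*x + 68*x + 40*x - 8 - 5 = -8*x^3 - 95*x^2 + 116*x - 13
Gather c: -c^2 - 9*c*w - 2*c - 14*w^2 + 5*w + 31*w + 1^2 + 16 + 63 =-c^2 + c*(-9*w - 2) - 14*w^2 + 36*w + 80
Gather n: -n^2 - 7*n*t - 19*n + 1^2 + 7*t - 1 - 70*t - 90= -n^2 + n*(-7*t - 19) - 63*t - 90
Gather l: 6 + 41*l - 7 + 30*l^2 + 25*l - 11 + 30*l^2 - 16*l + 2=60*l^2 + 50*l - 10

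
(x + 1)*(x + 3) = x^2 + 4*x + 3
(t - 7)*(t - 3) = t^2 - 10*t + 21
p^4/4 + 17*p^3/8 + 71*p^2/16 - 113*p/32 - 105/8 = (p/4 + 1)*(p - 3/2)*(p + 5/2)*(p + 7/2)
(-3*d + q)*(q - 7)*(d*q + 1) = -3*d^2*q^2 + 21*d^2*q + d*q^3 - 7*d*q^2 - 3*d*q + 21*d + q^2 - 7*q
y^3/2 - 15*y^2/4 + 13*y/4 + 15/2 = (y/2 + 1/2)*(y - 6)*(y - 5/2)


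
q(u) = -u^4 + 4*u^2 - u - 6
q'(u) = -4*u^3 + 8*u - 1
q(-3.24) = -70.97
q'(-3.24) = 109.13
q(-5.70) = -925.94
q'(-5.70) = 694.17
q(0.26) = -5.99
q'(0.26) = 1.01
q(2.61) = -27.77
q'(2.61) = -51.24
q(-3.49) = -102.14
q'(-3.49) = 141.11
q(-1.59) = -0.69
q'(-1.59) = 2.36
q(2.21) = -12.53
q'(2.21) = -26.50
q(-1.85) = -2.17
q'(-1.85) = 9.53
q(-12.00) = -20154.00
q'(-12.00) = 6815.00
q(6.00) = -1164.00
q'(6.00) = -817.00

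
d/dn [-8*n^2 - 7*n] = -16*n - 7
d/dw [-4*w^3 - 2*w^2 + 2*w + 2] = -12*w^2 - 4*w + 2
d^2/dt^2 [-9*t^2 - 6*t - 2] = -18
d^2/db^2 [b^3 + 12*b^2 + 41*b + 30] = 6*b + 24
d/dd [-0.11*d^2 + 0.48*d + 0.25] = 0.48 - 0.22*d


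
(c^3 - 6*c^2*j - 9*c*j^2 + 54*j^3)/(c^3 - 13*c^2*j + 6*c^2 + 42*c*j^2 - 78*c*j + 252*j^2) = (c^2 - 9*j^2)/(c^2 - 7*c*j + 6*c - 42*j)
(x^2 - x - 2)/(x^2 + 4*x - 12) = (x + 1)/(x + 6)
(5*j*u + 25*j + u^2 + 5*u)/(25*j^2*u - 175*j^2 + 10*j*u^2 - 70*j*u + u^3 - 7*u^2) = (u + 5)/(5*j*u - 35*j + u^2 - 7*u)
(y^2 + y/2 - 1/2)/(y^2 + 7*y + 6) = (y - 1/2)/(y + 6)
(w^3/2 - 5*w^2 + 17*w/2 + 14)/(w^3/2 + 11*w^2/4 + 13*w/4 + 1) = 2*(w^2 - 11*w + 28)/(2*w^2 + 9*w + 4)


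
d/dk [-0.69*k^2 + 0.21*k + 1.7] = 0.21 - 1.38*k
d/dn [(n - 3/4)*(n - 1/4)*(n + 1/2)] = 3*n^2 - n - 5/16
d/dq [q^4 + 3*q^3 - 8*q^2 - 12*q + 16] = 4*q^3 + 9*q^2 - 16*q - 12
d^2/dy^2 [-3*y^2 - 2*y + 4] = -6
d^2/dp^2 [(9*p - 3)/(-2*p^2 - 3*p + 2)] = 6*(-(3*p - 1)*(4*p + 3)^2 + (18*p + 7)*(2*p^2 + 3*p - 2))/(2*p^2 + 3*p - 2)^3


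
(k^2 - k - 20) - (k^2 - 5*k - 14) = 4*k - 6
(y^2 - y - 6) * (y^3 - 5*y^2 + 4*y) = y^5 - 6*y^4 + 3*y^3 + 26*y^2 - 24*y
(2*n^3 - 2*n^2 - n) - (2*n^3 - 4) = -2*n^2 - n + 4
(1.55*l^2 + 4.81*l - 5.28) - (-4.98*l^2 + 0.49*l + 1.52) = 6.53*l^2 + 4.32*l - 6.8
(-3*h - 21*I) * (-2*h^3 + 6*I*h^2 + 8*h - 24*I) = 6*h^4 + 24*I*h^3 + 102*h^2 - 96*I*h - 504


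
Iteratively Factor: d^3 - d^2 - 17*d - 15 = (d + 1)*(d^2 - 2*d - 15) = (d - 5)*(d + 1)*(d + 3)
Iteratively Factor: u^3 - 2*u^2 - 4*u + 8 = (u + 2)*(u^2 - 4*u + 4) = (u - 2)*(u + 2)*(u - 2)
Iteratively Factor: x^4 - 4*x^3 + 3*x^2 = (x - 3)*(x^3 - x^2) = x*(x - 3)*(x^2 - x) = x^2*(x - 3)*(x - 1)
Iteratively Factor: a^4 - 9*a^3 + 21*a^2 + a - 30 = (a - 5)*(a^3 - 4*a^2 + a + 6) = (a - 5)*(a + 1)*(a^2 - 5*a + 6) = (a - 5)*(a - 2)*(a + 1)*(a - 3)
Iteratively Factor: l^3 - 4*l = (l)*(l^2 - 4) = l*(l - 2)*(l + 2)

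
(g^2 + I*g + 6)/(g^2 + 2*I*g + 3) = (g - 2*I)/(g - I)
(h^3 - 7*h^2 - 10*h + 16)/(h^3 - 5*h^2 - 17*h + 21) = (h^2 - 6*h - 16)/(h^2 - 4*h - 21)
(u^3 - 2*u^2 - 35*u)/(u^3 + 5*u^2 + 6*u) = (u^2 - 2*u - 35)/(u^2 + 5*u + 6)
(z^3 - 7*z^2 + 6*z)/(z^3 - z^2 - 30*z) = (z - 1)/(z + 5)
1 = 1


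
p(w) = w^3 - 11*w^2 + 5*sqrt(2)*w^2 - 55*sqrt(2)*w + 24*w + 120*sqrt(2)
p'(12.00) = 283.92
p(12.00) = 686.56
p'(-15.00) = 739.09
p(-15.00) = -3282.58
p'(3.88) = -39.11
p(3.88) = -39.70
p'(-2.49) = -15.62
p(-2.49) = 263.82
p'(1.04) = -58.71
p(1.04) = 110.65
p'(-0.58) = -48.21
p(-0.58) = 199.38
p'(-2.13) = -23.43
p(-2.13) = 256.77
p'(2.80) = -52.26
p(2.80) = 10.27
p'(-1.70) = -31.75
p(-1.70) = 244.87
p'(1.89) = -57.92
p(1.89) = 60.77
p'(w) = 3*w^2 - 22*w + 10*sqrt(2)*w - 55*sqrt(2) + 24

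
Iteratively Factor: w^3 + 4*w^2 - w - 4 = (w + 1)*(w^2 + 3*w - 4) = (w + 1)*(w + 4)*(w - 1)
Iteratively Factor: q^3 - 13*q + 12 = (q + 4)*(q^2 - 4*q + 3) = (q - 1)*(q + 4)*(q - 3)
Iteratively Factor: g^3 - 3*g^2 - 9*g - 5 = (g + 1)*(g^2 - 4*g - 5) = (g - 5)*(g + 1)*(g + 1)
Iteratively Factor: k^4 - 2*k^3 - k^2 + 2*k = (k + 1)*(k^3 - 3*k^2 + 2*k) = k*(k + 1)*(k^2 - 3*k + 2) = k*(k - 1)*(k + 1)*(k - 2)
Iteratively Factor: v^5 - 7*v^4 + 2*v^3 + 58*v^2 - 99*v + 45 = (v - 1)*(v^4 - 6*v^3 - 4*v^2 + 54*v - 45) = (v - 1)^2*(v^3 - 5*v^2 - 9*v + 45) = (v - 3)*(v - 1)^2*(v^2 - 2*v - 15) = (v - 3)*(v - 1)^2*(v + 3)*(v - 5)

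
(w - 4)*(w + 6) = w^2 + 2*w - 24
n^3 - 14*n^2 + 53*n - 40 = (n - 8)*(n - 5)*(n - 1)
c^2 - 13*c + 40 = (c - 8)*(c - 5)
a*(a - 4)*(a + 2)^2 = a^4 - 12*a^2 - 16*a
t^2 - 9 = (t - 3)*(t + 3)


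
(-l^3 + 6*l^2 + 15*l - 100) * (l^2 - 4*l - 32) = -l^5 + 10*l^4 + 23*l^3 - 352*l^2 - 80*l + 3200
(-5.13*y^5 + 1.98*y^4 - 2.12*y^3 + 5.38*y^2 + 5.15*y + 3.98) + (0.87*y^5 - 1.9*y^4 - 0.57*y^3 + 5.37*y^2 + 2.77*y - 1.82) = -4.26*y^5 + 0.0800000000000001*y^4 - 2.69*y^3 + 10.75*y^2 + 7.92*y + 2.16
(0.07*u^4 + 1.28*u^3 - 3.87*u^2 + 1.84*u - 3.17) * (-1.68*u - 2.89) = -0.1176*u^5 - 2.3527*u^4 + 2.8024*u^3 + 8.0931*u^2 + 0.00799999999999912*u + 9.1613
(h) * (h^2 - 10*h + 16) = h^3 - 10*h^2 + 16*h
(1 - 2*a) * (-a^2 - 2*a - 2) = 2*a^3 + 3*a^2 + 2*a - 2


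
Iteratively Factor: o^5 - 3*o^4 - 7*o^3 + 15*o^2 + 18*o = (o + 1)*(o^4 - 4*o^3 - 3*o^2 + 18*o) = (o + 1)*(o + 2)*(o^3 - 6*o^2 + 9*o) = (o - 3)*(o + 1)*(o + 2)*(o^2 - 3*o) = (o - 3)^2*(o + 1)*(o + 2)*(o)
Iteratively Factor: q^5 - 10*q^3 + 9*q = (q + 3)*(q^4 - 3*q^3 - q^2 + 3*q) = (q + 1)*(q + 3)*(q^3 - 4*q^2 + 3*q) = q*(q + 1)*(q + 3)*(q^2 - 4*q + 3) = q*(q - 3)*(q + 1)*(q + 3)*(q - 1)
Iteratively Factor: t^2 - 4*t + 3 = (t - 3)*(t - 1)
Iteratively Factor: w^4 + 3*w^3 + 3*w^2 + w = (w + 1)*(w^3 + 2*w^2 + w) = (w + 1)^2*(w^2 + w) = (w + 1)^3*(w)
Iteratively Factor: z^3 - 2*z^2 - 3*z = (z + 1)*(z^2 - 3*z) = z*(z + 1)*(z - 3)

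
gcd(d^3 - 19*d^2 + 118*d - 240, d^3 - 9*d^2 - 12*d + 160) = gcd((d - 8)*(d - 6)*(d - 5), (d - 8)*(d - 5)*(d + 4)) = d^2 - 13*d + 40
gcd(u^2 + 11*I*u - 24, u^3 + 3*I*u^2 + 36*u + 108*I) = u + 3*I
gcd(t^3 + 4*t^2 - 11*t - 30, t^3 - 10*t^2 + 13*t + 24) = t - 3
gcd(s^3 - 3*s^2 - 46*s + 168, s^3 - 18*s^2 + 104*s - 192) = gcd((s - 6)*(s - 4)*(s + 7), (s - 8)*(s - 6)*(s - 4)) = s^2 - 10*s + 24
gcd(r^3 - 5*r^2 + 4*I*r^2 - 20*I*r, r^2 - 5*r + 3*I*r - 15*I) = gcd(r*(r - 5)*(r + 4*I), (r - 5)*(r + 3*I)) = r - 5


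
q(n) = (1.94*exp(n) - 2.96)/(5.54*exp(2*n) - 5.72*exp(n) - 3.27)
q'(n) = (1.94*exp(n) - 2.96)*(-11.08*exp(2*n) + 5.72*exp(n))/(5.54*exp(2*n) - 5.72*exp(n) - 3.27)^2 + 1.94*exp(n)/(5.54*exp(2*n) - 5.72*exp(n) - 3.27) = (-10.7476*exp(2*n) + 32.7968*exp(n) - 23.275)*exp(n)/(30.6916*exp(4*n) - 63.3776*exp(3*n) - 3.5132*exp(2*n) + 37.4088*exp(n) + 10.6929)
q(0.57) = 0.12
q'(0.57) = 0.13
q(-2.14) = 0.71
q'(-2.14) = -0.15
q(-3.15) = 0.82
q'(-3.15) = -0.08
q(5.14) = 0.00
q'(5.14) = -0.00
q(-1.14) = 0.52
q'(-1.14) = -0.22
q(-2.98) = 0.81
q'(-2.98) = -0.09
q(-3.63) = 0.85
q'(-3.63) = -0.05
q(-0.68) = 0.42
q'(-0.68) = -0.21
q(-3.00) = 0.81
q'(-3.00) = -0.09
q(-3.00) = 0.81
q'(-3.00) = -0.09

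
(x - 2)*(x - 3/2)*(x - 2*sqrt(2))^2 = x^4 - 4*sqrt(2)*x^3 - 7*x^3/2 + 11*x^2 + 14*sqrt(2)*x^2 - 28*x - 12*sqrt(2)*x + 24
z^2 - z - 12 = (z - 4)*(z + 3)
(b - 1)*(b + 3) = b^2 + 2*b - 3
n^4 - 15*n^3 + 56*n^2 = n^2*(n - 8)*(n - 7)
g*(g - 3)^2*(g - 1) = g^4 - 7*g^3 + 15*g^2 - 9*g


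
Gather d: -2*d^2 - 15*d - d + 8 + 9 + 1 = -2*d^2 - 16*d + 18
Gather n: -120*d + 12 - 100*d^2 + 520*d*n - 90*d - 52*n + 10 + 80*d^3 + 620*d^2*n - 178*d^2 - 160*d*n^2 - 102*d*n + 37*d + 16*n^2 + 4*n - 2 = 80*d^3 - 278*d^2 - 173*d + n^2*(16 - 160*d) + n*(620*d^2 + 418*d - 48) + 20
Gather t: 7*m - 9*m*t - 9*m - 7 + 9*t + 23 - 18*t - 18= -2*m + t*(-9*m - 9) - 2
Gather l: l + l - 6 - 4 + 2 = 2*l - 8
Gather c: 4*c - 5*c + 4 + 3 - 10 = -c - 3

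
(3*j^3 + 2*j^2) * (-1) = -3*j^3 - 2*j^2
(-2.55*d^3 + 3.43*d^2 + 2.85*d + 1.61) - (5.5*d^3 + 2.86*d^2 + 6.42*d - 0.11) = -8.05*d^3 + 0.57*d^2 - 3.57*d + 1.72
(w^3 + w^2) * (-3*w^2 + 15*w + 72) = -3*w^5 + 12*w^4 + 87*w^3 + 72*w^2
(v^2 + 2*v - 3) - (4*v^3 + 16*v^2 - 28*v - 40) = -4*v^3 - 15*v^2 + 30*v + 37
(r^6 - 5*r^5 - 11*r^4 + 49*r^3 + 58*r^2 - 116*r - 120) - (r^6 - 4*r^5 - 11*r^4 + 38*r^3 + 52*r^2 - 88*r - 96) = -r^5 + 11*r^3 + 6*r^2 - 28*r - 24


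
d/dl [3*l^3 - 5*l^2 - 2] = l*(9*l - 10)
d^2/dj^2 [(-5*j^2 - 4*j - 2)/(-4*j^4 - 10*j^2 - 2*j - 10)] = (60*j^8 + 96*j^7 + 30*j^6 + 60*j^5 - 444*j^4 - 317*j^3 - 345*j^2 - 270*j + 57)/(8*j^12 + 60*j^10 + 12*j^9 + 210*j^8 + 60*j^7 + 431*j^6 + 135*j^5 + 540*j^4 + 151*j^3 + 390*j^2 + 75*j + 125)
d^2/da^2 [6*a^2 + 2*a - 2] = 12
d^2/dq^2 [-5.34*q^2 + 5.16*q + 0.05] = -10.6800000000000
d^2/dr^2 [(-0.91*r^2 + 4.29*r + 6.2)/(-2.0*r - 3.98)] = 47.526328/(8.0*r^3 + 47.76*r^2 + 95.0424*r + 63.044792)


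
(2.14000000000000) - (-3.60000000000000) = 5.74000000000000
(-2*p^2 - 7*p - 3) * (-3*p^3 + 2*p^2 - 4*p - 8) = 6*p^5 + 17*p^4 + 3*p^3 + 38*p^2 + 68*p + 24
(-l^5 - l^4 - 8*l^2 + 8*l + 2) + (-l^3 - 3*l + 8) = -l^5 - l^4 - l^3 - 8*l^2 + 5*l + 10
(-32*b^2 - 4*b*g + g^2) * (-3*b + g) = 96*b^3 - 20*b^2*g - 7*b*g^2 + g^3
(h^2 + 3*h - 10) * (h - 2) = h^3 + h^2 - 16*h + 20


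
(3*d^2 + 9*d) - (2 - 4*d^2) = 7*d^2 + 9*d - 2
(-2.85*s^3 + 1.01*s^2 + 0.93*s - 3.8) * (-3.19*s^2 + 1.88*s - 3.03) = 9.0915*s^5 - 8.5799*s^4 + 7.5676*s^3 + 10.8101*s^2 - 9.9619*s + 11.514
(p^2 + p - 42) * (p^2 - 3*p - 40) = p^4 - 2*p^3 - 85*p^2 + 86*p + 1680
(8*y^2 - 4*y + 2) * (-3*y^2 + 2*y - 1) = -24*y^4 + 28*y^3 - 22*y^2 + 8*y - 2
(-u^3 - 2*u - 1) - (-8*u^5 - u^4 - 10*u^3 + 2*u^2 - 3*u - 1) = 8*u^5 + u^4 + 9*u^3 - 2*u^2 + u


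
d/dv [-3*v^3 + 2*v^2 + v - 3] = -9*v^2 + 4*v + 1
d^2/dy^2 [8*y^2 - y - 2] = 16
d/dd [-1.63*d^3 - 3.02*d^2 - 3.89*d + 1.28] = -4.89*d^2 - 6.04*d - 3.89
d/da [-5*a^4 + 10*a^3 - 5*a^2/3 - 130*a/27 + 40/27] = -20*a^3 + 30*a^2 - 10*a/3 - 130/27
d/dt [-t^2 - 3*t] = -2*t - 3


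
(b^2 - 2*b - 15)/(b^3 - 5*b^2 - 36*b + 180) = (b + 3)/(b^2 - 36)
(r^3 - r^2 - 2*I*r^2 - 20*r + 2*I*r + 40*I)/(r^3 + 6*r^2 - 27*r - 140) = (r - 2*I)/(r + 7)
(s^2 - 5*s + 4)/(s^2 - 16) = (s - 1)/(s + 4)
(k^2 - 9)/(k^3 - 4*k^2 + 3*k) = (k + 3)/(k*(k - 1))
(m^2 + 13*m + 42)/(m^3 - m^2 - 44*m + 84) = (m + 6)/(m^2 - 8*m + 12)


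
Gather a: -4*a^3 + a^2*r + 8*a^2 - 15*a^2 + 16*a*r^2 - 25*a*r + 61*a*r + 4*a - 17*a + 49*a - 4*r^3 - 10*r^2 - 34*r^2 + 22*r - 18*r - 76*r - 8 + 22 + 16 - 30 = -4*a^3 + a^2*(r - 7) + a*(16*r^2 + 36*r + 36) - 4*r^3 - 44*r^2 - 72*r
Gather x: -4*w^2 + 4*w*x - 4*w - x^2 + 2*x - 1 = -4*w^2 - 4*w - x^2 + x*(4*w + 2) - 1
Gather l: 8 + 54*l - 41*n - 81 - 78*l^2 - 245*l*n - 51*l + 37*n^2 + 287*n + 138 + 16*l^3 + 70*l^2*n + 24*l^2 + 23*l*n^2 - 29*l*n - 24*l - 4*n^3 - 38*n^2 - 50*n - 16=16*l^3 + l^2*(70*n - 54) + l*(23*n^2 - 274*n - 21) - 4*n^3 - n^2 + 196*n + 49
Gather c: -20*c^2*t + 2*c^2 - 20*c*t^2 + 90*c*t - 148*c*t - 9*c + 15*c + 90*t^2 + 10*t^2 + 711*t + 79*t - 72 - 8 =c^2*(2 - 20*t) + c*(-20*t^2 - 58*t + 6) + 100*t^2 + 790*t - 80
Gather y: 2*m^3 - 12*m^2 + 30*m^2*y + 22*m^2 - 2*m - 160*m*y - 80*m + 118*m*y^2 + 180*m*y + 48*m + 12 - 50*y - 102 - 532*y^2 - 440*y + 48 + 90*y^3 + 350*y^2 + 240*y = 2*m^3 + 10*m^2 - 34*m + 90*y^3 + y^2*(118*m - 182) + y*(30*m^2 + 20*m - 250) - 42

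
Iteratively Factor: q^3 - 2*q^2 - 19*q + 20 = (q - 5)*(q^2 + 3*q - 4) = (q - 5)*(q - 1)*(q + 4)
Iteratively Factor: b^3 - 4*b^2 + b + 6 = (b - 2)*(b^2 - 2*b - 3) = (b - 2)*(b + 1)*(b - 3)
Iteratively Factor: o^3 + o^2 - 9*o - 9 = (o + 1)*(o^2 - 9) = (o - 3)*(o + 1)*(o + 3)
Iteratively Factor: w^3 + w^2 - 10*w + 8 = (w - 1)*(w^2 + 2*w - 8) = (w - 1)*(w + 4)*(w - 2)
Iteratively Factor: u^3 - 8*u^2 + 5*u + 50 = (u + 2)*(u^2 - 10*u + 25) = (u - 5)*(u + 2)*(u - 5)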